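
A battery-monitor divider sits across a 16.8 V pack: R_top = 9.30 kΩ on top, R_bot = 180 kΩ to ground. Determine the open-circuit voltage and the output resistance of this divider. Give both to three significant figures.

V_th = 16.0 V, R_th = 8.84 kΩ

V_th is the open-circuit tap voltage: 16.8 × 180/(9.30 + 180) = 16.0 V.
With the supply zeroed, R_top and R_bot appear in parallel from the tap: R_th = R_top‖R_bot = (9.30 × 180)/189.3 = 8.84 kΩ.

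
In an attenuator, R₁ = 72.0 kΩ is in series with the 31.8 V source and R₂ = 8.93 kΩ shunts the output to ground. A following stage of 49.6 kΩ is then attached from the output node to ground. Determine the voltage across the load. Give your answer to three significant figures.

The load sits in parallel with R₂: R₂‖R_L = (8.93 × 49.6) / (8.93 + 49.6) = 7.568 kΩ.
V_out = 31.8 × 7.568 / (72.0 + 7.568) = 31.8 × 7.568/79.57 = 3.02 V.
(Unloaded it would have been 3.51 V.)

V_out ≈ 3.02 V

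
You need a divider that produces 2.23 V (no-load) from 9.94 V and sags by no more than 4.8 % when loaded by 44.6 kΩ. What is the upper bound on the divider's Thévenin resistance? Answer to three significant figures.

R_th ≤ 2.25 kΩ

Loading drop = R_th/(R_th + R_L) ≤ 0.0480, so R_th ≤ R_L · ε/(1−ε) = 44.6 kΩ × 0.0480/0.9520 = 2.25 kΩ.
(Any R1, R2 with R2/(R1+R2) = 0.224 and R1‖R2 ≤ 2.25 kΩ will meet the spec.)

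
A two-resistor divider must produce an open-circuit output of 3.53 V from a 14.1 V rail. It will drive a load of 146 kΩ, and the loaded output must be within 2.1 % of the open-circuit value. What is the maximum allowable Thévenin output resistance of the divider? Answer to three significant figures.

R_th ≤ 3.13 kΩ

Loading drop = R_th/(R_th + R_L) ≤ 0.0210, so R_th ≤ R_L · ε/(1−ε) = 146 kΩ × 0.0210/0.9790 = 3.13 kΩ.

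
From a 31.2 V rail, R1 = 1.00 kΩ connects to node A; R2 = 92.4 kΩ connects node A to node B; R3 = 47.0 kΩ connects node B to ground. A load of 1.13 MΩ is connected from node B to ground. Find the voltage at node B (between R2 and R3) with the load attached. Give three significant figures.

At node B, R3 is in parallel with the load: R3‖R_L = 45.12 kΩ.
Below node A the resistance is R2 + (R3‖R_L) = 137.5 kΩ, so V_A = 31.2 × 137.5/138.5 = 30.97 V.
Then V_B = V_A × (R3‖R_L)/(R2 + R3‖R_L) = 30.97 × 45.12/137.5 = 10.2 V.

V ≈ 10.2 V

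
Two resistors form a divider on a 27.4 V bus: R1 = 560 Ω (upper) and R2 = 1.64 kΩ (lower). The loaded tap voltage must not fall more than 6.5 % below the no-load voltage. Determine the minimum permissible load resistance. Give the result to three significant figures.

Output resistance R_th = R1‖R2 = (560 × 1640)/2200 = 417.5 Ω.
The fractional drop is R_th/(R_th + R_L); requiring this ≤ 0.0650 gives R_L ≥ R_th(1/0.0650 − 1) = 417.5 × 14.38 = 6.00 kΩ.

R_L(min) ≈ 6.00 kΩ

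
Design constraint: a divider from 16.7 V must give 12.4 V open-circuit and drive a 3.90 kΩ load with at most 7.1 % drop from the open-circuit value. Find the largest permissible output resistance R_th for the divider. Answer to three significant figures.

R_th ≤ 298 Ω

Loading drop = R_th/(R_th + R_L) ≤ 0.0710, so R_th ≤ R_L · ε/(1−ε) = 3.90 kΩ × 0.0710/0.9290 = 298 Ω.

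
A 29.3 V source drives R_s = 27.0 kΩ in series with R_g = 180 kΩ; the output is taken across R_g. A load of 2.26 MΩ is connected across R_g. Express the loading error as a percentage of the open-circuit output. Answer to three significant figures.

The divider's output (Thévenin) resistance is R_s‖R_g = 23.48 kΩ.
Fractional drop under load = R_th/(R_th + R_L) = 23.48 / (23.48 + 2260) = 0.01028.
So the output falls by 1.03 %.

1.03 %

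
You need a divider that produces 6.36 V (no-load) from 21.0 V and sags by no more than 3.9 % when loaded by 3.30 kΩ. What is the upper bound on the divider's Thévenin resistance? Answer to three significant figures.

Loading drop = R_th/(R_th + R_L) ≤ 0.0390, so R_th ≤ R_L · ε/(1−ε) = 3.30 kΩ × 0.0390/0.9610 = 134 Ω.
(Any R1, R2 with R2/(R1+R2) = 0.303 and R1‖R2 ≤ 134 Ω will meet the spec.)

R_th ≤ 134 Ω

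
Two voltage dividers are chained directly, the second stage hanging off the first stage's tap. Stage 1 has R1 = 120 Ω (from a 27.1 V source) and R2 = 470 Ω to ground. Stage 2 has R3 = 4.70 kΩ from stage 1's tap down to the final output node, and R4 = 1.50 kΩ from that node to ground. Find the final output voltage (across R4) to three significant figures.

V_out ≈ 5.14 V

Stage 2 presents R3+R4 = 6200 Ω as a load on stage 1's tap.
Stage 1's lower leg becomes R2‖(R3+R4) = 436.9 Ω, so V_mid = 27.1 × 436.9/556.9 = 21.26 V.
Stage 2 is itself unloaded: V_out = V_mid × R4/(R3+R4) = 21.26 × 1500/6200 = 5.14 V.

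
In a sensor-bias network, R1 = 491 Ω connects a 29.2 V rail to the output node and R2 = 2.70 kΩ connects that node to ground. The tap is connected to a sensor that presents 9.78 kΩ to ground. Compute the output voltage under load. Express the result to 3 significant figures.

The load sits in parallel with R2: R2‖R_L = (2700 × 9780) / (2700 + 9780) = 2116 Ω.
V_out = 29.2 × 2116 / (491 + 2116) = 29.2 × 2116/2607 = 23.7 V.

V_out ≈ 23.7 V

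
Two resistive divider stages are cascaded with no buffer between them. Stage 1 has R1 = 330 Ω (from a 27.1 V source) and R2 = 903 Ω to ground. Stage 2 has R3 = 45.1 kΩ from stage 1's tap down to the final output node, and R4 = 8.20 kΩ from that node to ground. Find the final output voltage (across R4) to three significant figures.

Stage 2 presents R3+R4 = 53300 Ω as a load on stage 1's tap.
Stage 1's lower leg becomes R2‖(R3+R4) = 888.0 Ω, so V_mid = 27.1 × 888.0/1218 = 19.76 V.
Stage 2 is itself unloaded: V_out = V_mid × R4/(R3+R4) = 19.76 × 8200/53300 = 3.04 V.

V_out ≈ 3.04 V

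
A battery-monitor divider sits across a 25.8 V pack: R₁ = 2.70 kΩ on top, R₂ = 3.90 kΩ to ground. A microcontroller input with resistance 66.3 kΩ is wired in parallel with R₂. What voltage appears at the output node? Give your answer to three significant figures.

V_out ≈ 14.9 V

The load sits in parallel with R₂: R₂‖R_L = (3.90 × 66.3) / (3.90 + 66.3) = 3.683 kΩ.
V_out = 25.8 × 3.683 / (2.70 + 3.683) = 25.8 × 3.683/6.383 = 14.9 V.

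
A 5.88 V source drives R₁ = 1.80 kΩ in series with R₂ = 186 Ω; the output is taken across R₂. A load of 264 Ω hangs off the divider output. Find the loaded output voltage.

The load sits in parallel with R₂: R₂‖R_L = (186 × 264) / (186 + 264) = 109.1 Ω.
V_out = 5.88 × 109.1 / (1800 + 109.1) = 5.88 × 109.1/1909 = 0.336 V.

V_out ≈ 0.336 V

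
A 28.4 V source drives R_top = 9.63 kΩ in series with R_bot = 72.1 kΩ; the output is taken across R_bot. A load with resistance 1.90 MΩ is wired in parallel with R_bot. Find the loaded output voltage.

The load sits in parallel with R_bot: R_bot‖R_L = (72.1 × 1900) / (72.1 + 1900) = 69.46 kΩ.
V_out = 28.4 × 69.46 / (9.63 + 69.46) = 28.4 × 69.46/79.09 = 24.9 V.
(Unloaded it would have been 25.1 V.)

V_out ≈ 24.9 V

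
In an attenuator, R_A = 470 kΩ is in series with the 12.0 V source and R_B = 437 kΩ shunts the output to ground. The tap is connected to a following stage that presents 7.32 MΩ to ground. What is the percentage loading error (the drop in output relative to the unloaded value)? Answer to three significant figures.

3.00 %

The divider's output (Thévenin) resistance is R_A‖R_B = 226.4 kΩ.
Fractional drop under load = R_th/(R_th + R_L) = 226.4 / (226.4 + 7320) = 0.03001.
So the output falls by 3.00 %.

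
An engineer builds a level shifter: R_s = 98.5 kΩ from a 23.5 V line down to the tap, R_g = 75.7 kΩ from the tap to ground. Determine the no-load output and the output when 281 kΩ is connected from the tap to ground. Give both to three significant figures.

Unloaded: 10.2 V; loaded: 8.86 V

Open-circuit: V = 23.5 × 75.7/(98.5 + 75.7) = 10.2 V.
With the load, R_g becomes R_g‖R_L = 59.63 kΩ, so V = 23.5 × 59.63/158.1 = 8.86 V.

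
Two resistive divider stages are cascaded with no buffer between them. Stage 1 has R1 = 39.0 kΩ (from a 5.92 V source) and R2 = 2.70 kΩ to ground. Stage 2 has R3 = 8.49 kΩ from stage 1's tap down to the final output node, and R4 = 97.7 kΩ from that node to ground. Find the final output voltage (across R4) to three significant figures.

V_out ≈ 0.344 V

Stage 2 presents R3+R4 = 106.2 kΩ as a load on stage 1's tap.
Stage 1's lower leg becomes R2‖(R3+R4) = 2.633 kΩ, so V_mid = 5.92 × 2.633/41.63 = 0.3744 V.
Stage 2 is itself unloaded: V_out = V_mid × R4/(R3+R4) = 0.3744 × 97.7/106.2 = 0.344 V.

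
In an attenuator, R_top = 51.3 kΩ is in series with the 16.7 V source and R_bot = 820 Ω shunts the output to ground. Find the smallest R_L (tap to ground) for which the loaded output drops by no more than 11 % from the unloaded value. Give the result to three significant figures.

R_L(min) ≈ 6.53 kΩ

Output resistance R_th = R_top‖R_bot = (51300 × 820)/52120 = 807.1 Ω.
The fractional drop is R_th/(R_th + R_L); requiring this ≤ 0.110 gives R_L ≥ R_th(1/0.110 − 1) = 807.1 × 8.091 = 6.53 kΩ.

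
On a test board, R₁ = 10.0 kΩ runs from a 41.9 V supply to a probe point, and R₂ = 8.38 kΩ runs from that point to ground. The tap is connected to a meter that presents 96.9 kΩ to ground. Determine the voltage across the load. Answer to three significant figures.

V_out ≈ 18.2 V

The load sits in parallel with R₂: R₂‖R_L = (8.38 × 96.9) / (8.38 + 96.9) = 7.713 kΩ.
V_out = 41.9 × 7.713 / (10.0 + 7.713) = 41.9 × 7.713/17.71 = 18.2 V.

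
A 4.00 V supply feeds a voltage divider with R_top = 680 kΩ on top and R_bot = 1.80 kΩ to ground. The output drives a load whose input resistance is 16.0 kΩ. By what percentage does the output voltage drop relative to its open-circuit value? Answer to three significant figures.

10.1 %

The divider's output (Thévenin) resistance is R_top‖R_bot = 1.795 kΩ.
Fractional drop under load = R_th/(R_th + R_L) = 1.795 / (1.795 + 16.0) = 0.1009.
So the output falls by 10.1 %.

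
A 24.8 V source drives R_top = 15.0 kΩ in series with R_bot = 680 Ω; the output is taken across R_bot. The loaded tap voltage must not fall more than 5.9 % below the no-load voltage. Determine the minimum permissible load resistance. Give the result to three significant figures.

R_L(min) ≈ 10.4 kΩ

Output resistance R_th = R_top‖R_bot = (15000 × 680)/15680 = 650.5 Ω.
The fractional drop is R_th/(R_th + R_L); requiring this ≤ 0.0590 gives R_L ≥ R_th(1/0.0590 − 1) = 650.5 × 15.95 = 10.4 kΩ.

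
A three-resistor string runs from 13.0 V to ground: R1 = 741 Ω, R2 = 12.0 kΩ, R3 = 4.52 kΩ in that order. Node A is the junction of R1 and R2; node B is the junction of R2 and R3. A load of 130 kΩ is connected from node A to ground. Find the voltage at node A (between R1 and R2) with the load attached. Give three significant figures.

V ≈ 12.4 V

Below node A the series string R2+R3 = 16520 Ω sits in parallel with the 130000 Ω load: 14660 Ω.
V_A = 13.0 × 14660/(741 + 14660) = 12.4 V.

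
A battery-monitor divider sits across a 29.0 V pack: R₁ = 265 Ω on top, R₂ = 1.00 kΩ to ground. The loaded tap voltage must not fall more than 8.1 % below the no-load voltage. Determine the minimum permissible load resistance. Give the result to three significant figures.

Output resistance R_th = R₁‖R₂ = (265 × 1000)/1265 = 209.5 Ω.
The fractional drop is R_th/(R_th + R_L); requiring this ≤ 0.0810 gives R_L ≥ R_th(1/0.0810 − 1) = 209.5 × 11.35 = 2.38 kΩ.

R_L(min) ≈ 2.38 kΩ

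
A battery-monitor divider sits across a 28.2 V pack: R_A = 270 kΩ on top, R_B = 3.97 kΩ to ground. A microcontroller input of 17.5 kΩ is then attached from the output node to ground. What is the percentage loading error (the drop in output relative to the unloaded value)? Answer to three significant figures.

Unloaded V = 28.2 × 3.97/274.0 = 0.4086 V.
Loaded: R_B‖R_L = 3.236 kΩ, giving V = 28.2 × 3.236/273.2 = 0.3340 V.
Drop = (0.4086 − 0.3340) / 0.4086 = 18.3 %.

18.3 %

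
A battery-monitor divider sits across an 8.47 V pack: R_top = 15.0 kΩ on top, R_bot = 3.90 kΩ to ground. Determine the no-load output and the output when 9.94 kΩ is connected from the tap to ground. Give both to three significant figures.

Unloaded: 1.75 V; loaded: 1.33 V

Open-circuit: V = 8.47 × 3.90/(15.0 + 3.90) = 1.75 V.
With the load, R_bot becomes R_bot‖R_L = 2.801 kΩ, so V = 8.47 × 2.801/17.80 = 1.33 V.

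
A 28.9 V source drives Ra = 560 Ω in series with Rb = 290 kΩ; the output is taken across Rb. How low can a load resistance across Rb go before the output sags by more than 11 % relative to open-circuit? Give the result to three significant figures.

Output resistance R_th = Ra‖Rb = (560 × 290000)/290600 = 558.9 Ω.
The fractional drop is R_th/(R_th + R_L); requiring this ≤ 0.110 gives R_L ≥ R_th(1/0.110 − 1) = 558.9 × 8.091 = 4.52 kΩ.

R_L(min) ≈ 4.52 kΩ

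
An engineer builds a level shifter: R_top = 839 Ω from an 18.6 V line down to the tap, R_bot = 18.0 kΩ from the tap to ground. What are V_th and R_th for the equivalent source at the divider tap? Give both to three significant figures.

V_th is the open-circuit tap voltage: 18.6 × 18000/(839 + 18000) = 17.8 V.
With the supply zeroed, R_top and R_bot appear in parallel from the tap: R_th = R_top‖R_bot = (839 × 18000)/18840 = 802 Ω.

V_th = 17.8 V, R_th = 802 Ω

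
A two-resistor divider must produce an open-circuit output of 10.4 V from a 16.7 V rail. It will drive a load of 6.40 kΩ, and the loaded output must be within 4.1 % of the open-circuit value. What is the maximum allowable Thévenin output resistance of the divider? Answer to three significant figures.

Loading drop = R_th/(R_th + R_L) ≤ 0.0410, so R_th ≤ R_L · ε/(1−ε) = 6.40 kΩ × 0.0410/0.9590 = 274 Ω.
(Any R1, R2 with R2/(R1+R2) = 0.623 and R1‖R2 ≤ 274 Ω will meet the spec.)

R_th ≤ 274 Ω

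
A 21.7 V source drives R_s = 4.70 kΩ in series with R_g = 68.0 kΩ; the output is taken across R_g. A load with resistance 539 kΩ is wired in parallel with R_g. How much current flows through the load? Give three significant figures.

I_L ≈ 0.0374 mA

R_g‖R_L = 60.38 kΩ; V_out = 21.7 × 60.38/65.08 = 20.13 V.
I_L = V_out / R_L = 20.13 / 539 kΩ = 0.0374 mA.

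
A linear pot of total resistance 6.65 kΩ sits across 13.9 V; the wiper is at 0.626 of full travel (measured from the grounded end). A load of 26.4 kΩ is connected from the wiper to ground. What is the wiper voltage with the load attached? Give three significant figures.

V ≈ 8.22 V

The wiper splits the pot into (1−α)R = 2.487 kΩ above and αR = 4.163 kΩ below.
Lower section ‖ load = 3.596 kΩ.
V_wiper = 13.9 × 3.596/(2.487 + 3.596) = 8.22 V.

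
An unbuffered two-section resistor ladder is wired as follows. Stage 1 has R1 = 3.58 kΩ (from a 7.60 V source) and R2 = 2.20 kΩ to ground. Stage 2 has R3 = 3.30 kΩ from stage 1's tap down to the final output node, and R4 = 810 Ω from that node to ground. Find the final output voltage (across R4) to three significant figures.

V_out ≈ 0.428 V

Stage 2 presents R3+R4 = 4110 Ω as a load on stage 1's tap.
Stage 1's lower leg becomes R2‖(R3+R4) = 1433 Ω, so V_mid = 7.60 × 1433/5013 = 2.172 V.
Stage 2 is itself unloaded: V_out = V_mid × R4/(R3+R4) = 2.172 × 810/4110 = 0.428 V.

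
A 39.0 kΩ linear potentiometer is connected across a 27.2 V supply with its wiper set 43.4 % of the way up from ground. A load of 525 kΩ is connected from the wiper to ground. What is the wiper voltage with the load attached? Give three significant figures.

V ≈ 11.6 V

The wiper splits the pot into (1−α)R = 22.07 kΩ above and αR = 16.93 kΩ below.
Lower section ‖ load = 16.40 kΩ.
V_wiper = 27.2 × 16.40/(22.07 + 16.40) = 11.6 V.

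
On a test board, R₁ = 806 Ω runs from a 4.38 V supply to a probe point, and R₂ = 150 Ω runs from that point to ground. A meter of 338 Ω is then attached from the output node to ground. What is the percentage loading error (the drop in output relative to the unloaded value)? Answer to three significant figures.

27.2 %

The divider's output (Thévenin) resistance is R₁‖R₂ = 126.5 Ω.
Fractional drop under load = R_th/(R_th + R_L) = 126.5 / (126.5 + 338) = 0.2723.
So the output falls by 27.2 %.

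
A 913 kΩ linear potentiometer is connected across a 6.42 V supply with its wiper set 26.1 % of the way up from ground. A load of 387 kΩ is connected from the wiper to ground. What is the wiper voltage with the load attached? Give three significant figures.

V ≈ 1.15 V

The wiper splits the pot into (1−α)R = 674.7 kΩ above and αR = 238.3 kΩ below.
Lower section ‖ load = 147.5 kΩ.
V_wiper = 6.42 × 147.5/(674.7 + 147.5) = 1.15 V.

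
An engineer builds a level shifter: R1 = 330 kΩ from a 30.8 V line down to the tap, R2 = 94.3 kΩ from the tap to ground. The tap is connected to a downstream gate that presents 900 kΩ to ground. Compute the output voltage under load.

The load sits in parallel with R2: R2‖R_L = (94.3 × 900) / (94.3 + 900) = 85.36 kΩ.
V_out = 30.8 × 85.36 / (330 + 85.36) = 30.8 × 85.36/415.4 = 6.33 V.

V_out ≈ 6.33 V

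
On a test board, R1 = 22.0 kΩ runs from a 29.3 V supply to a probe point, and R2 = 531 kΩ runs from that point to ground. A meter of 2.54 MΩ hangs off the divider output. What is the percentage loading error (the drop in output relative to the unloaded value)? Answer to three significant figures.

0.825 %

The divider's output (Thévenin) resistance is R1‖R2 = 21.12 kΩ.
Fractional drop under load = R_th/(R_th + R_L) = 21.12 / (21.12 + 2540) = 0.008248.
So the output falls by 0.825 %.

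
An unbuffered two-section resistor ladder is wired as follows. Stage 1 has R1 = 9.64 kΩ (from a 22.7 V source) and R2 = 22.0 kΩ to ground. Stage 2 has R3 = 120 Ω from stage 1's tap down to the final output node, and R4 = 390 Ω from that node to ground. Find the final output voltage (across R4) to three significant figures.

Stage 2 presents R3+R4 = 510.0 Ω as a load on stage 1's tap.
Stage 1's lower leg becomes R2‖(R3+R4) = 498.4 Ω, so V_mid = 22.7 × 498.4/10140 = 1.116 V.
Stage 2 is itself unloaded: V_out = V_mid × R4/(R3+R4) = 1.116 × 390/510.0 = 0.853 V.

V_out ≈ 0.853 V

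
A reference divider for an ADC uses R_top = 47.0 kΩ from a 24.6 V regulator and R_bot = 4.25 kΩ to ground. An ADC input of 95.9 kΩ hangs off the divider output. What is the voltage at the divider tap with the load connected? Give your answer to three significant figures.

The load sits in parallel with R_bot: R_bot‖R_L = (4.25 × 95.9) / (4.25 + 95.9) = 4.070 kΩ.
V_out = 24.6 × 4.070 / (47.0 + 4.070) = 24.6 × 4.070/51.07 = 1.96 V.

V_out ≈ 1.96 V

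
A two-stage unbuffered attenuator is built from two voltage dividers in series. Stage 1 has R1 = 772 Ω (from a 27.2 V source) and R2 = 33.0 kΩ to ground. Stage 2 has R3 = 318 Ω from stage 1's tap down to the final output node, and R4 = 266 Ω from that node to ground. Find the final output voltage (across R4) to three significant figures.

Stage 2 presents R3+R4 = 584.0 Ω as a load on stage 1's tap.
Stage 1's lower leg becomes R2‖(R3+R4) = 573.8 Ω, so V_mid = 27.2 × 573.8/1346 = 11.60 V.
Stage 2 is itself unloaded: V_out = V_mid × R4/(R3+R4) = 11.60 × 266/584.0 = 5.28 V.

V_out ≈ 5.28 V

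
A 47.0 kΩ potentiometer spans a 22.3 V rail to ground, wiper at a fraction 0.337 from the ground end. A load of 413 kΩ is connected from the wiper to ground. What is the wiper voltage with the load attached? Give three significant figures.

V ≈ 7.33 V

The wiper splits the pot into (1−α)R = 31.16 kΩ above and αR = 15.84 kΩ below.
Lower section ‖ load = 15.25 kΩ.
V_wiper = 22.3 × 15.25/(31.16 + 15.25) = 7.33 V.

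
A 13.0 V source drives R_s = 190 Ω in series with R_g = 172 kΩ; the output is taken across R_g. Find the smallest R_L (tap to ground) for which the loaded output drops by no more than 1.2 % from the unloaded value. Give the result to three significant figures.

R_L(min) ≈ 15.6 kΩ

Output resistance R_th = R_s‖R_g = (190 × 172000)/172200 = 189.8 Ω.
The fractional drop is R_th/(R_th + R_L); requiring this ≤ 0.0120 gives R_L ≥ R_th(1/0.0120 − 1) = 189.8 × 82.33 = 15.6 kΩ.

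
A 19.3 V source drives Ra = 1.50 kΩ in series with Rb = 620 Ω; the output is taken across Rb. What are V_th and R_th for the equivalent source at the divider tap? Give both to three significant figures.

V_th is the open-circuit tap voltage: 19.3 × 620/(1500 + 620) = 5.64 V.
With the supply zeroed, Ra and Rb appear in parallel from the tap: R_th = Ra‖Rb = (1500 × 620)/2120 = 439 Ω.

V_th = 5.64 V, R_th = 439 Ω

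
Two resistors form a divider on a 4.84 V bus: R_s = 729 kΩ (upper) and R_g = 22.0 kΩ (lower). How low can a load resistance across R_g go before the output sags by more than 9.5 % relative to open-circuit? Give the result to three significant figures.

Output resistance R_th = R_s‖R_g = (729 × 22.0)/751.0 = 21.36 kΩ.
The fractional drop is R_th/(R_th + R_L); requiring this ≤ 0.0950 gives R_L ≥ R_th(1/0.0950 − 1) = 21.36 × 9.526 = 203 kΩ.

R_L(min) ≈ 203 kΩ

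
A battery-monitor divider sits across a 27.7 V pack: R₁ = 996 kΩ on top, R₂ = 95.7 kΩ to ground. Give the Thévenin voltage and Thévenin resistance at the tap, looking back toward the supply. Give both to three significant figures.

V_th is the open-circuit tap voltage: 27.7 × 95.7/(996 + 95.7) = 2.43 V.
With the supply zeroed, R₁ and R₂ appear in parallel from the tap: R_th = R₁‖R₂ = (996 × 95.7)/1092 = 87.3 kΩ.

V_th = 2.43 V, R_th = 87.3 kΩ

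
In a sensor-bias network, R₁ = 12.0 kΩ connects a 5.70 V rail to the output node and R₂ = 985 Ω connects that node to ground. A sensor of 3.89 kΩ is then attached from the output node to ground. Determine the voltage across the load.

V_out ≈ 0.350 V

The load sits in parallel with R₂: R₂‖R_L = (985 × 3890) / (985 + 3890) = 786.0 Ω.
V_out = 5.70 × 786.0 / (12000 + 786.0) = 5.70 × 786.0/12790 = 0.350 V.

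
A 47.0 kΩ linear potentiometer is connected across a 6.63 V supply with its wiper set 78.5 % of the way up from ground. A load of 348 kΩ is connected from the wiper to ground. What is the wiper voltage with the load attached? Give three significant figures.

The wiper splits the pot into (1−α)R = 10.10 kΩ above and αR = 36.90 kΩ below.
Lower section ‖ load = 33.36 kΩ.
V_wiper = 6.63 × 33.36/(10.10 + 33.36) = 5.09 V.

V ≈ 5.09 V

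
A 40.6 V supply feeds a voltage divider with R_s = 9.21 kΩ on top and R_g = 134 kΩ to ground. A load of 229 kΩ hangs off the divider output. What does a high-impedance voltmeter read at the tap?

The load sits in parallel with R_g: R_g‖R_L = (134 × 229) / (134 + 229) = 84.53 kΩ.
V_out = 40.6 × 84.53 / (9.21 + 84.53) = 40.6 × 84.53/93.74 = 36.6 V.
(Unloaded it would have been 38.0 V.)

V_out ≈ 36.6 V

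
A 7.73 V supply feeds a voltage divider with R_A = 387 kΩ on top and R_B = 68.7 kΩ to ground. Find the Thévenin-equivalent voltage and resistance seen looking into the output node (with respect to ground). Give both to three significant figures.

V_th = 1.17 V, R_th = 58.3 kΩ

V_th is the open-circuit tap voltage: 7.73 × 68.7/(387 + 68.7) = 1.17 V.
With the supply zeroed, R_A and R_B appear in parallel from the tap: R_th = R_A‖R_B = (387 × 68.7)/455.7 = 58.3 kΩ.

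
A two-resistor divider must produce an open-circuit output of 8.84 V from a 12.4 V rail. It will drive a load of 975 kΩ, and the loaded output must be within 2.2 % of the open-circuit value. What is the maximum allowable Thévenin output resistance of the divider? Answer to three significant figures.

Loading drop = R_th/(R_th + R_L) ≤ 0.0220, so R_th ≤ R_L · ε/(1−ε) = 975 kΩ × 0.0220/0.9780 = 21.9 kΩ.

R_th ≤ 21.9 kΩ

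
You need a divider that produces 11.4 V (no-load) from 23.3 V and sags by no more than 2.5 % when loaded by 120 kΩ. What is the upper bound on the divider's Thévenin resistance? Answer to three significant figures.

Loading drop = R_th/(R_th + R_L) ≤ 0.0250, so R_th ≤ R_L · ε/(1−ε) = 120 kΩ × 0.0250/0.9750 = 3.08 kΩ.

R_th ≤ 3.08 kΩ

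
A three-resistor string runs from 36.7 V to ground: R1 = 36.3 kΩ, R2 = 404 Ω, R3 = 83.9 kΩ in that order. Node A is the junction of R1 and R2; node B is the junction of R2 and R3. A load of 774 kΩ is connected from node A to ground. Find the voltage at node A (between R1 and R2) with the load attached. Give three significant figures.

Below node A the series string R2+R3 = 84300 Ω sits in parallel with the 774000 Ω load: 76020 Ω.
V_A = 36.7 × 76020/(36300 + 76020) = 24.8 V.

V ≈ 24.8 V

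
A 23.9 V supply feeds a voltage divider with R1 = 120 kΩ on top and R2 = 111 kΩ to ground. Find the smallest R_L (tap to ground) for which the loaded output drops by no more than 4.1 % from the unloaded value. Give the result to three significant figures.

Output resistance R_th = R1‖R2 = (120 × 111)/231.0 = 57.66 kΩ.
The fractional drop is R_th/(R_th + R_L); requiring this ≤ 0.0410 gives R_L ≥ R_th(1/0.0410 − 1) = 57.66 × 23.39 = 1.35 MΩ.

R_L(min) ≈ 1.35 MΩ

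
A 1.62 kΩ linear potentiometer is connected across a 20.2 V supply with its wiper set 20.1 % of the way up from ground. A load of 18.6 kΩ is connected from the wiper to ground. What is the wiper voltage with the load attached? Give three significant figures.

The wiper splits the pot into (1−α)R = 1294 Ω above and αR = 325.6 Ω below.
Lower section ‖ load = 320.0 Ω.
V_wiper = 20.2 × 320.0/(1294 + 320.0) = 4.00 V.

V ≈ 4.00 V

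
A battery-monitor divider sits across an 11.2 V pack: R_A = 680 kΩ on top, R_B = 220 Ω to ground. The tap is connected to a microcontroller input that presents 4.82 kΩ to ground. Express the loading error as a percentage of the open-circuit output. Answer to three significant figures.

4.36 %

The divider's output (Thévenin) resistance is R_A‖R_B = 219.9 Ω.
Fractional drop under load = R_th/(R_th + R_L) = 219.9 / (219.9 + 4820) = 0.04364.
So the output falls by 4.36 %.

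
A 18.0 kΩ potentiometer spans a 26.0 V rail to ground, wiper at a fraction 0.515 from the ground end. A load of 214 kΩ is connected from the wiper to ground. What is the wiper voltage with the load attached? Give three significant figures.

The wiper splits the pot into (1−α)R = 8.730 kΩ above and αR = 9.270 kΩ below.
Lower section ‖ load = 8.885 kΩ.
V_wiper = 26.0 × 8.885/(8.730 + 8.885) = 13.1 V.

V ≈ 13.1 V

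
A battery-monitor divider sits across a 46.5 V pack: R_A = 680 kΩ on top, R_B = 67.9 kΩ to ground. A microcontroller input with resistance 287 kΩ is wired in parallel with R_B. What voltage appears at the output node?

V_out ≈ 3.47 V

The load sits in parallel with R_B: R_B‖R_L = (67.9 × 287) / (67.9 + 287) = 54.91 kΩ.
V_out = 46.5 × 54.91 / (680 + 54.91) = 46.5 × 54.91/734.9 = 3.47 V.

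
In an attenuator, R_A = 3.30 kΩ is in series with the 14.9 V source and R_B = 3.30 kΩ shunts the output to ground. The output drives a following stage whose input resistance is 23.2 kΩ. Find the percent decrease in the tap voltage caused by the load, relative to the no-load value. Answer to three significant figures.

6.64 %

The divider's output (Thévenin) resistance is R_A‖R_B = 1.650 kΩ.
Fractional drop under load = R_th/(R_th + R_L) = 1.650 / (1.650 + 23.2) = 0.06640.
So the output falls by 6.64 %.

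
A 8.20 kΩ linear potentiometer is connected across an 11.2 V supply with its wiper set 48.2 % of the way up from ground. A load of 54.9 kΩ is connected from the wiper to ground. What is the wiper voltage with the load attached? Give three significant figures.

V ≈ 5.20 V

The wiper splits the pot into (1−α)R = 4.248 kΩ above and αR = 3.952 kΩ below.
Lower section ‖ load = 3.687 kΩ.
V_wiper = 11.2 × 3.687/(4.248 + 3.687) = 5.20 V.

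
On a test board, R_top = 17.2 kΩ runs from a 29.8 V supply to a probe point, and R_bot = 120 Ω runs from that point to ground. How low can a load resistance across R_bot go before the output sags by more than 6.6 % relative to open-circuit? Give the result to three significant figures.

R_L(min) ≈ 1.69 kΩ

Output resistance R_th = R_top‖R_bot = (17200 × 120)/17320 = 119.2 Ω.
The fractional drop is R_th/(R_th + R_L); requiring this ≤ 0.0660 gives R_L ≥ R_th(1/0.0660 − 1) = 119.2 × 14.15 = 1.69 kΩ.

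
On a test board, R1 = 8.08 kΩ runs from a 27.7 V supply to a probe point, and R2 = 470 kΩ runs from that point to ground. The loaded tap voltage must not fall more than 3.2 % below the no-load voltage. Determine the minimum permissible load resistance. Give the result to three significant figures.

R_L(min) ≈ 240 kΩ

Output resistance R_th = R1‖R2 = (8.08 × 470)/478.1 = 7.943 kΩ.
The fractional drop is R_th/(R_th + R_L); requiring this ≤ 0.0320 gives R_L ≥ R_th(1/0.0320 − 1) = 7.943 × 30.25 = 240 kΩ.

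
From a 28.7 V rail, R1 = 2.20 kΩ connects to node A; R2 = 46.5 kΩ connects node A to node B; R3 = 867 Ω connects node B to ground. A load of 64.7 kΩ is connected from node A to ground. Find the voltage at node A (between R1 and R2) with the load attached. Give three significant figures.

Below node A the series string R2+R3 = 47370 Ω sits in parallel with the 64700 Ω load: 27350 Ω.
V_A = 28.7 × 27350/(2200 + 27350) = 26.6 V.

V ≈ 26.6 V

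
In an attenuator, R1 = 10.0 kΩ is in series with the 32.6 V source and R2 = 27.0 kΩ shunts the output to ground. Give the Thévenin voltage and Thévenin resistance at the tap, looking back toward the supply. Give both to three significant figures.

V_th is the open-circuit tap voltage: 32.6 × 27.0/(10.0 + 27.0) = 23.8 V.
With the supply zeroed, R1 and R2 appear in parallel from the tap: R_th = R1‖R2 = (10.0 × 27.0)/37.00 = 7.30 kΩ.

V_th = 23.8 V, R_th = 7.30 kΩ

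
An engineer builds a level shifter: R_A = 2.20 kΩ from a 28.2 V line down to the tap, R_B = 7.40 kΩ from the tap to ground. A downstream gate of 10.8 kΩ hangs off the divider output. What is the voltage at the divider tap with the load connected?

The load sits in parallel with R_B: R_B‖R_L = (7.40 × 10.8) / (7.40 + 10.8) = 4.391 kΩ.
V_out = 28.2 × 4.391 / (2.20 + 4.391) = 28.2 × 4.391/6.591 = 18.8 V.

V_out ≈ 18.8 V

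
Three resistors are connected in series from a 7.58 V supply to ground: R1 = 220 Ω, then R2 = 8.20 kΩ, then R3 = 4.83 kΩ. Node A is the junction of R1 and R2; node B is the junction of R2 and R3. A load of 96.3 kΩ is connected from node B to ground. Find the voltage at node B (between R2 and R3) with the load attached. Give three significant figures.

At node B, R3 is in parallel with the load: R3‖R_L = 4599 Ω.
Below node A the resistance is R2 + (R3‖R_L) = 12800 Ω, so V_A = 7.58 × 12800/13020 = 7.452 V.
Then V_B = V_A × (R3‖R_L)/(R2 + R3‖R_L) = 7.452 × 4599/12800 = 2.68 V.

V ≈ 2.68 V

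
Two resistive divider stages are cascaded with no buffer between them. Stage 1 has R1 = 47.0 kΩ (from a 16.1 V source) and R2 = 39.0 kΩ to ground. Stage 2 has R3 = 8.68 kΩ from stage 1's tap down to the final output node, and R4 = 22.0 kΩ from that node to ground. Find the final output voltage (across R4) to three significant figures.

V_out ≈ 3.09 V

Stage 2 presents R3+R4 = 30.68 kΩ as a load on stage 1's tap.
Stage 1's lower leg becomes R2‖(R3+R4) = 17.17 kΩ, so V_mid = 16.1 × 17.17/64.17 = 4.308 V.
Stage 2 is itself unloaded: V_out = V_mid × R4/(R3+R4) = 4.308 × 22.0/30.68 = 3.09 V.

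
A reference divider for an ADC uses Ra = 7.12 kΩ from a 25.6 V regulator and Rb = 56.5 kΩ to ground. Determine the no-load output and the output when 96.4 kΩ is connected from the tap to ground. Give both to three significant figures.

Open-circuit: V = 25.6 × 56.5/(7.12 + 56.5) = 22.7 V.
With the load, Rb becomes Rb‖R_L = 35.62 kΩ, so V = 25.6 × 35.62/42.74 = 21.3 V.

Unloaded: 22.7 V; loaded: 21.3 V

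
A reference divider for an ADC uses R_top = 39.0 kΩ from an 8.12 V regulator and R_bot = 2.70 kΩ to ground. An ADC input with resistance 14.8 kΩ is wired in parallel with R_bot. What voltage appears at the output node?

V_out ≈ 0.449 V

The load sits in parallel with R_bot: R_bot‖R_L = (2.70 × 14.8) / (2.70 + 14.8) = 2.283 kΩ.
V_out = 8.12 × 2.283 / (39.0 + 2.283) = 8.12 × 2.283/41.28 = 0.449 V.
(Unloaded it would have been 0.526 V.)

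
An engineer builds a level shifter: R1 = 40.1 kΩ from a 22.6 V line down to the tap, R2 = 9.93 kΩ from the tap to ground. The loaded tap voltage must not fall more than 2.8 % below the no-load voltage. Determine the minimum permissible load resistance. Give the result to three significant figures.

Output resistance R_th = R1‖R2 = (40.1 × 9.93)/50.03 = 7.959 kΩ.
The fractional drop is R_th/(R_th + R_L); requiring this ≤ 0.0280 gives R_L ≥ R_th(1/0.0280 − 1) = 7.959 × 34.71 = 276 kΩ.

R_L(min) ≈ 276 kΩ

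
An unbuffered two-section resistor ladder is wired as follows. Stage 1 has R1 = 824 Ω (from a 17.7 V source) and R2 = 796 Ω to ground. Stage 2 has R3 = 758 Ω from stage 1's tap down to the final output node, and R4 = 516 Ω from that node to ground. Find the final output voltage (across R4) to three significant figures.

V_out ≈ 2.67 V

Stage 2 presents R3+R4 = 1274 Ω as a load on stage 1's tap.
Stage 1's lower leg becomes R2‖(R3+R4) = 489.9 Ω, so V_mid = 17.7 × 489.9/1314 = 6.600 V.
Stage 2 is itself unloaded: V_out = V_mid × R4/(R3+R4) = 6.600 × 516/1274 = 2.67 V.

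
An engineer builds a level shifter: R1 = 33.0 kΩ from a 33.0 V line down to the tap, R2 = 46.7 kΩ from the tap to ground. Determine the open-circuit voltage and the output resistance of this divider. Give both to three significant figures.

V_th is the open-circuit tap voltage: 33.0 × 46.7/(33.0 + 46.7) = 19.3 V.
With the supply zeroed, R1 and R2 appear in parallel from the tap: R_th = R1‖R2 = (33.0 × 46.7)/79.70 = 19.3 kΩ.

V_th = 19.3 V, R_th = 19.3 kΩ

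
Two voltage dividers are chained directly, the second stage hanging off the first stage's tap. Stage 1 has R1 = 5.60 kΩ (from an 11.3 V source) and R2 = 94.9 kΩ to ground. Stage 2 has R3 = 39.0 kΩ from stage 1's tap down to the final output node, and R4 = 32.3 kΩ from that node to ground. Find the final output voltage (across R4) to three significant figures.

V_out ≈ 4.50 V

Stage 2 presents R3+R4 = 71.30 kΩ as a load on stage 1's tap.
Stage 1's lower leg becomes R2‖(R3+R4) = 40.71 kΩ, so V_mid = 11.3 × 40.71/46.31 = 9.934 V.
Stage 2 is itself unloaded: V_out = V_mid × R4/(R3+R4) = 9.934 × 32.3/71.30 = 4.50 V.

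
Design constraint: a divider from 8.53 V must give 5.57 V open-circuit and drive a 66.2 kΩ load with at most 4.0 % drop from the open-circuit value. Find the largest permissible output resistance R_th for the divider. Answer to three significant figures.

R_th ≤ 2.76 kΩ

Loading drop = R_th/(R_th + R_L) ≤ 0.0400, so R_th ≤ R_L · ε/(1−ε) = 66.2 kΩ × 0.0400/0.9600 = 2.76 kΩ.
(Any R1, R2 with R2/(R1+R2) = 0.653 and R1‖R2 ≤ 2.76 kΩ will meet the spec.)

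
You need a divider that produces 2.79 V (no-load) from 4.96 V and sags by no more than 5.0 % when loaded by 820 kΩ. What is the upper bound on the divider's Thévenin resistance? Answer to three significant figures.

R_th ≤ 43.2 kΩ

Loading drop = R_th/(R_th + R_L) ≤ 0.0500, so R_th ≤ R_L · ε/(1−ε) = 820 kΩ × 0.0500/0.9500 = 43.2 kΩ.
(Any R1, R2 with R2/(R1+R2) = 0.562 and R1‖R2 ≤ 43.2 kΩ will meet the spec.)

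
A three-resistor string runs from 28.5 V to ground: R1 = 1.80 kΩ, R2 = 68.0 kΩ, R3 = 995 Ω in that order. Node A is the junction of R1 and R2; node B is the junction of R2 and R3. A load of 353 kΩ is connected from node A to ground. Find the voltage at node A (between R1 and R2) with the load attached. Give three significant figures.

V ≈ 27.6 V

Below node A the series string R2+R3 = 69000 Ω sits in parallel with the 353000 Ω load: 57710 Ω.
V_A = 28.5 × 57710/(1800 + 57710) = 27.6 V.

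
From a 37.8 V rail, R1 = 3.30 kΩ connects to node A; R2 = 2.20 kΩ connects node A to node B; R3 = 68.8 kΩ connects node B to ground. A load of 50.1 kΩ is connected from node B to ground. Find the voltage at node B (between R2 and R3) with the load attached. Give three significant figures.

At node B, R3 is in parallel with the load: R3‖R_L = 28.99 kΩ.
Below node A the resistance is R2 + (R3‖R_L) = 31.19 kΩ, so V_A = 37.8 × 31.19/34.49 = 34.18 V.
Then V_B = V_A × (R3‖R_L)/(R2 + R3‖R_L) = 34.18 × 28.99/31.19 = 31.8 V.

V ≈ 31.8 V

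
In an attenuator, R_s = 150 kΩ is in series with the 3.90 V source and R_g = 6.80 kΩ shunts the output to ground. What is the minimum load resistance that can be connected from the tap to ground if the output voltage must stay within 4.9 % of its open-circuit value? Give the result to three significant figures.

Output resistance R_th = R_s‖R_g = (150 × 6.80)/156.8 = 6.505 kΩ.
The fractional drop is R_th/(R_th + R_L); requiring this ≤ 0.0490 gives R_L ≥ R_th(1/0.0490 − 1) = 6.505 × 19.41 = 126 kΩ.

R_L(min) ≈ 126 kΩ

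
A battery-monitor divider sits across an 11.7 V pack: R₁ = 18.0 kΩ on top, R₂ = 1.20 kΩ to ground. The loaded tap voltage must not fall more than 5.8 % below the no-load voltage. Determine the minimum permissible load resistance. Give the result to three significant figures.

Output resistance R_th = R₁‖R₂ = (18.0 × 1.20)/19.20 = 1.125 kΩ.
The fractional drop is R_th/(R_th + R_L); requiring this ≤ 0.0580 gives R_L ≥ R_th(1/0.0580 − 1) = 1.125 × 16.24 = 18.3 kΩ.

R_L(min) ≈ 18.3 kΩ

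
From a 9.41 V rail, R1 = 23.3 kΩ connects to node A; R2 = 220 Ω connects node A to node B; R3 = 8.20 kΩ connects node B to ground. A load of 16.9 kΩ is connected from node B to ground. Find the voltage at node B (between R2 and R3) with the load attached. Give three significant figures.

At node B, R3 is in parallel with the load: R3‖R_L = 5521 Ω.
Below node A the resistance is R2 + (R3‖R_L) = 5741 Ω, so V_A = 9.41 × 5741/29040 = 1.860 V.
Then V_B = V_A × (R3‖R_L)/(R2 + R3‖R_L) = 1.860 × 5521/5741 = 1.79 V.

V ≈ 1.79 V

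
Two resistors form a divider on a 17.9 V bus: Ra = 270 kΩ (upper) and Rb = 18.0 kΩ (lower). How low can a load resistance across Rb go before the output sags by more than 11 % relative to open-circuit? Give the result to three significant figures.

Output resistance R_th = Ra‖Rb = (270 × 18.0)/288.0 = 16.88 kΩ.
The fractional drop is R_th/(R_th + R_L); requiring this ≤ 0.110 gives R_L ≥ R_th(1/0.110 − 1) = 16.88 × 8.091 = 137 kΩ.

R_L(min) ≈ 137 kΩ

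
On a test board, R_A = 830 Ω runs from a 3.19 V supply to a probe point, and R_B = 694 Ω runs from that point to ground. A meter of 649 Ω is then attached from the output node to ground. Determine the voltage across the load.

V_out ≈ 0.918 V

The load sits in parallel with R_B: R_B‖R_L = (694 × 649) / (694 + 649) = 335.4 Ω.
V_out = 3.19 × 335.4 / (830 + 335.4) = 3.19 × 335.4/1165 = 0.918 V.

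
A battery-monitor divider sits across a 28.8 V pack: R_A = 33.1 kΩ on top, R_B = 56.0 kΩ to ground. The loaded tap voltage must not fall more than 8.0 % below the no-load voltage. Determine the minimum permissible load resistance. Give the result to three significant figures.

R_L(min) ≈ 239 kΩ

Output resistance R_th = R_A‖R_B = (33.1 × 56.0)/89.10 = 20.80 kΩ.
The fractional drop is R_th/(R_th + R_L); requiring this ≤ 0.0800 gives R_L ≥ R_th(1/0.0800 − 1) = 20.80 × 11.50 = 239 kΩ.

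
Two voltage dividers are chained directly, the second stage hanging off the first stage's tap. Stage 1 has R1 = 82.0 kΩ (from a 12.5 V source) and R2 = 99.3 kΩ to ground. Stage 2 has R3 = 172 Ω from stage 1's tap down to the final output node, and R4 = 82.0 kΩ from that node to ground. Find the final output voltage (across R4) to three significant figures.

V_out ≈ 4.42 V

Stage 2 presents R3+R4 = 82170 Ω as a load on stage 1's tap.
Stage 1's lower leg becomes R2‖(R3+R4) = 44960 Ω, so V_mid = 12.5 × 44960/127000 = 4.427 V.
Stage 2 is itself unloaded: V_out = V_mid × R4/(R3+R4) = 4.427 × 82000/82170 = 4.42 V.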